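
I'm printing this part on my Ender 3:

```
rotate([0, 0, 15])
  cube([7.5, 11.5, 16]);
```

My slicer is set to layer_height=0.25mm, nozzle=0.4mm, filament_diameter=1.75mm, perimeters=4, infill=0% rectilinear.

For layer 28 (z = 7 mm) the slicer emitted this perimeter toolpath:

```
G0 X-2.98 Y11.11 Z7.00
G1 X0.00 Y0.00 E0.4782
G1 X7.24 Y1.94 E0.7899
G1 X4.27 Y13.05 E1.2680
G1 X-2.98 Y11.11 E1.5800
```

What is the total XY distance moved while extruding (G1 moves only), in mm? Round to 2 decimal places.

38.00 mm

Sum the Euclidean lengths of each G1 segment: total = 38.00 mm.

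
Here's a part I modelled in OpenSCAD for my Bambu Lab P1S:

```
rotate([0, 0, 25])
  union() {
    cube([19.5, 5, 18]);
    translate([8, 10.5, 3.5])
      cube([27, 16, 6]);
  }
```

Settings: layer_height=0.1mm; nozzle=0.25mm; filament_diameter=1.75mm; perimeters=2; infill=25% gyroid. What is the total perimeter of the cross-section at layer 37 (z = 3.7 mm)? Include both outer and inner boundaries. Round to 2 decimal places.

135.00 mm

At z = 3.7 mm: the cube is present — its section is the full 19.5×5 rectangle (perimeter 49.00 mm); the cube at (8, 10.5) (footprint 27×16) is included at this height (perimeter 86.00 mm); Combining (union): the 2 present regions are separate (no shared area or edge), so areas and boundary lengths simply add and each stays a separate island — boundary = 135.00 mm; (rotated 25° about Z; rotation is an isometry so areas/perimeters/island counts are preserved). Overall, the cross-section has 2 separate islands. Total boundary length (outer) = 135.00 mm.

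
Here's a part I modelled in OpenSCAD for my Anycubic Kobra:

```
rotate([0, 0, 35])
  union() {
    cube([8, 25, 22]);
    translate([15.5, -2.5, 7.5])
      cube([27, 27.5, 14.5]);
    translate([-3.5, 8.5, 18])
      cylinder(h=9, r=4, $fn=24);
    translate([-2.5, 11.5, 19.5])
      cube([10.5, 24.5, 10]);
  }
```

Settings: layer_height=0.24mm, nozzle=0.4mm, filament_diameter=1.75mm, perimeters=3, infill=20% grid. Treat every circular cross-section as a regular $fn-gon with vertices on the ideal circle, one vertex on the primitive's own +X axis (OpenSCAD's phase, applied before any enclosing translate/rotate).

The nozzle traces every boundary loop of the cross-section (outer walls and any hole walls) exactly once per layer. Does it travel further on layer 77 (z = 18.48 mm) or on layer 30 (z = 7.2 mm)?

Layer 77 (z = 18.48): the cube is present — its section is the full 8×25 rectangle (perimeter 66.00 mm); the 27×27.5 cube at (15.5, -2.5) contributes its full rectangle (perimeter 109.00 mm); the r=4 cylinder at (-3.5, 8.5) gives a regular 24-gon of circumradius 4 (constant along its height) (perimeter = 2·24·4.000·sin(180°/24) = 25.06 mm); the cube at (-2.5, 11.5) is absent (z outside [19.5, 29.5]); Combining (union): the regions partially overlap (shared area 1.21 mm²), so the edge portions inside another operand are dropped and the merged outline is re-measured after clipping — boundary = 192.25 mm; (whole slice rotated 35° about Z — lengths, areas and connectivity unchanged). So its perimeter = 192.25 mm. Layer 30 (z = 7.2): the 8×25 cube contributes its full rectangle (perimeter 66.00 mm); the cube at (15.5, -2.5) is not intersected at this z (z outside [7.5, 22]); the cylinder at (-3.5, 8.5) is absent (z outside [18, 27]); the cube at (-2.5, 11.5) does not reach this height (z outside [19.5, 29.5]); Taking the union: only the 8×25 cube is present, so the union is just that shape — boundary = 66.00 mm; (whole slice rotated 35° about Z — lengths, areas and connectivity unchanged). So its perimeter = 66.00 mm. Layer 77 is larger (192.25 vs 66.00 mm).

layer 77 (z = 18.48 mm)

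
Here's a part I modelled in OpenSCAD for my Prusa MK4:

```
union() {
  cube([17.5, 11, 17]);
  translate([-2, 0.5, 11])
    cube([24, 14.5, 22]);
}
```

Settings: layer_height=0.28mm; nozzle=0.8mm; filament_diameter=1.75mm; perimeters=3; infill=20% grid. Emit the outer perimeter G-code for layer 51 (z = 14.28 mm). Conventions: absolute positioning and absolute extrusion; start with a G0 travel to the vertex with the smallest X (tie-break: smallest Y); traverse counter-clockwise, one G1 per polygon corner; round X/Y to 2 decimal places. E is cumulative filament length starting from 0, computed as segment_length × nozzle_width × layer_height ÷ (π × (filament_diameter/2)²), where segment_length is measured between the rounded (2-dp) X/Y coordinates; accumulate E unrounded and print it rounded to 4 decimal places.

G0 X-2.00 Y0.50 Z14.28
G1 X0.00 Y0.50 E0.1863
G1 X0.00 Y0.00 E0.2328
G1 X17.50 Y0.00 E1.8626
G1 X17.50 Y0.50 E1.9091
G1 X22.00 Y0.50 E2.3282
G1 X22.00 Y15.00 E3.6786
G1 X-2.00 Y15.00 E5.9137
G1 X-2.00 Y0.50 E7.2640

At z = 14.28 mm: the 17.5×11 cube contributes its full rectangle; the cube at (-2, 0.5) is present — its section is the full 24×14.5 rectangle; Taking the union: the regions partially overlap (shared area 183.75 mm²), so overlapping operands fuse into one piece — 1 connected region. The outline is a single polygon with 8 vertices. Extrusion per mm of travel: 0.8 × 0.28 / (π × 0.875²) = 0.093128. Accumulating E over each segment gives final E = 7.2640.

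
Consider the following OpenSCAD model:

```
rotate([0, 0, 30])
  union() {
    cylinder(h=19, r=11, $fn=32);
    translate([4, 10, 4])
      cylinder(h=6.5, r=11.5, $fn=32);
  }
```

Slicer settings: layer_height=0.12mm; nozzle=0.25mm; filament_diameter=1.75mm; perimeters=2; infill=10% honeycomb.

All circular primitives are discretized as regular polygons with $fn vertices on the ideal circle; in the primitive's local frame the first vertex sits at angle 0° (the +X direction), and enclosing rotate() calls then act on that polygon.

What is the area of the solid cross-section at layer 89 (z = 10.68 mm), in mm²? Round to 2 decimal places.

At z = 10.68 mm: the cylinder: section is a regular 32-gon, circumradius r=11 (area = (32/2)·11.000²·sin(360°/32) = 377.69 mm²); the cylinder at (4, 10) does not reach this height (z outside [4, 10.5]); Combining (union): only the r=11 cylinder is present, so the union is just that shape — area = 377.69 mm²; (whole slice rotated 30° about Z — lengths, areas and connectivity unchanged). Overall, the cross-section is a single solid region. Net area = 377.69 mm².

377.69 mm²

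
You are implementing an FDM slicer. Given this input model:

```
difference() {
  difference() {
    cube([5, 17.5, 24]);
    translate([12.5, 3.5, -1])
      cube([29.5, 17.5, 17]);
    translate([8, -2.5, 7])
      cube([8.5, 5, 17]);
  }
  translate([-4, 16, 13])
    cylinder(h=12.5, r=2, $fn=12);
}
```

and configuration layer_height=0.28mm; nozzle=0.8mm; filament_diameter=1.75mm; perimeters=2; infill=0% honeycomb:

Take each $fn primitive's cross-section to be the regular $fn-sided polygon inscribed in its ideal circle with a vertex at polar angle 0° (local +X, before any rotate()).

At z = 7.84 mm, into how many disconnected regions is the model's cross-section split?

1

At z = 7.84 mm: the cube is present — its section is the full 5×17.5 rectangle; the cube at (12.5, 3.5) (footprint 29.5×17.5) is included at this height; the cube at (8, -2.5) (footprint 8.5×5) is included at this height; Taking the first minus the rest: starting from the 5×17.5 cube, the 29.5×17.5 cube at (12.5, 3.5) misses the remaining region (no effect); the 8.5×5 cube at (8, -2.5) misses the remaining region (no effect) — 1 connected region; the cylinder at (-4, 16) is not intersected at this z (z outside [13, 25.5]); Taking the first minus the rest: none of the subtracted shapes is present at this height, so that combined region is unchanged — 1 connected region. The result has 1 disconnected region.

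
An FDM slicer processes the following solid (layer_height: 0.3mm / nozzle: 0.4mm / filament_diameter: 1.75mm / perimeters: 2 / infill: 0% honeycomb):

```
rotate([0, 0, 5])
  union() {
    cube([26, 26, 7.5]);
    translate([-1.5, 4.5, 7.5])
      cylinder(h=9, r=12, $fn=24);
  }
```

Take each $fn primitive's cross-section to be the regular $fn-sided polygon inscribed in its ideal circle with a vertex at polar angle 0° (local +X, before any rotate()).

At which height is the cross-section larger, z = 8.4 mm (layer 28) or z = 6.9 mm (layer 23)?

layer 23 (z = 6.9 mm)

Layer 28 (z = 8.4): the cube does not reach this height (z outside [0, 7.5]); the r=12 cylinder at (-1.5, 4.5) gives a regular 24-gon of circumradius 12 (constant along its height) (area = (24/2)·12.000²·sin(360°/24) = 447.24 mm²); Merging all regions: only the r=12 cylinder at (-1.5, 4.5) is present, so the union is just that shape — area = 447.24 mm²; (rotated 5° about Z; rotation is an isometry so areas/perimeters/island counts are preserved). So its area = 447.24 mm². Layer 23 (z = 6.9): the cube is present — its section is the full 26×26 rectangle (area 676.00 mm²); the cylinder at (-1.5, 4.5) does not reach this height (z outside [7.5, 16.5]); Combining (union): only the 26×26 cube is present, so the union is just that shape — area = 676.00 mm²; (whole slice rotated 5° about Z — lengths, areas and connectivity unchanged). So its area = 676.00 mm². Layer 23 is larger (676.00 vs 447.24 mm²).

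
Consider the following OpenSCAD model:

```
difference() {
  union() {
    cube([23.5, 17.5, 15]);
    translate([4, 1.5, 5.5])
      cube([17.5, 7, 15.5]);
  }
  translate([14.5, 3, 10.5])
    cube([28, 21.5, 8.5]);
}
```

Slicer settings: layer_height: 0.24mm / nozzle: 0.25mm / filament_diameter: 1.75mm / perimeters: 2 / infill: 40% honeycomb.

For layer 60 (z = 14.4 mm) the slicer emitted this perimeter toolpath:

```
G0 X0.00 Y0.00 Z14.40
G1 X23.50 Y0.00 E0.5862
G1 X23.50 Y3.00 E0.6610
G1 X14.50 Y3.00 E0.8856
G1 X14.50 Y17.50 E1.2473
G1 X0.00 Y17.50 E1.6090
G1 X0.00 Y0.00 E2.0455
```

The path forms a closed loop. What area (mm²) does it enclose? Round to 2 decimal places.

Apply the shoelace formula to the sequence of (X, Y) vertices; enclosed area = 280.75 mm².

280.75 mm²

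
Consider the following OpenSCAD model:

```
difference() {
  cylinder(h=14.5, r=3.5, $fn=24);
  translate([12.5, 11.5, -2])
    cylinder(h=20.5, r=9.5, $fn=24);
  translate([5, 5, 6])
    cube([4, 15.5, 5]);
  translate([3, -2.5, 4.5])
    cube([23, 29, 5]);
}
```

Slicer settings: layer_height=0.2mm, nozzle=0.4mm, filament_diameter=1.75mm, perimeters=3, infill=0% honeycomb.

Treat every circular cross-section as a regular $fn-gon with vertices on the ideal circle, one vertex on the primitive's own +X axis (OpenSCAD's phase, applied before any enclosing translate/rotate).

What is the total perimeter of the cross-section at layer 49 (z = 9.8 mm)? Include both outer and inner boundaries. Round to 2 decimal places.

21.93 mm

At z = 9.8 mm: the r=3.5 cylinder contributes a regular 24-gon of circumradius 3.5 (perimeter = 2·24·3.500·sin(180°/24) = 21.93 mm); the r=9.5 cylinder at (12.5, 11.5) contributes a regular 24-gon of circumradius 9.5 (perimeter = 2·24·9.500·sin(180°/24) = 59.52 mm); the 4×15.5 cube at (5, 5) contributes its full rectangle (perimeter 39.00 mm); the cube at (3, -2.5) is absent (z outside [4.5, 9.5]); Subtracting the remaining from the first: starting from the r=3.5 cylinder, the r=9.5 cylinder at (12.5, 11.5) misses the remaining region (no effect); the 4×15.5 cube at (5, 5) misses the remaining region (no effect) — boundary = 21.93 mm. Overall, the cross-section is a single solid region. Total boundary length (outer) = 21.93 mm.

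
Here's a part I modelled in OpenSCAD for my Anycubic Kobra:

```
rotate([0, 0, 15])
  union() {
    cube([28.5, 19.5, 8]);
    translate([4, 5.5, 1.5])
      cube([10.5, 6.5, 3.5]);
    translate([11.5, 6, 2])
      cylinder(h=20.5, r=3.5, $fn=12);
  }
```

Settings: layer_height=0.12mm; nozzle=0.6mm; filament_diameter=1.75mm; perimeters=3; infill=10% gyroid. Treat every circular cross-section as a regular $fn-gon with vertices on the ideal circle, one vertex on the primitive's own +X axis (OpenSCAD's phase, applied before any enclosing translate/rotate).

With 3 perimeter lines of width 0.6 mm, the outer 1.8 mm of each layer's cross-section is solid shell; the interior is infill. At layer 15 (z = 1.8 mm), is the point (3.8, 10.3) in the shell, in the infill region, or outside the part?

infill

At z = 1.8 mm: the cube is present — its section is the full 28.5×19.5 rectangle; the 10.5×6.5 cube at (4, 5.5) contributes its full rectangle; the cylinder at (11.5, 6) is absent (z outside [2, 22.5]); Combining (union): the 10.5×6.5 cube at (4, 5.5) lies entirely inside the 28.5×19.5 cube, so the union is just the 28.5×19.5 cube — 1 connected region; (whole slice rotated 15° about Z — lengths, areas and connectivity unchanged). Overall, the cross-section is a single solid region. Undo the 15° rotation: the query point maps to (6.336, 8.966) in the un-rotated model frame. The nearest boundary edge runs (0.00, 0.00)→(0.00, 19.50); distance from the point to it = 6.34 mm. The point is inside the cross-section and 6.34 mm from the nearest boundary — more than the 1.8 mm shell width (3 × 0.6), so it's in the infill interior.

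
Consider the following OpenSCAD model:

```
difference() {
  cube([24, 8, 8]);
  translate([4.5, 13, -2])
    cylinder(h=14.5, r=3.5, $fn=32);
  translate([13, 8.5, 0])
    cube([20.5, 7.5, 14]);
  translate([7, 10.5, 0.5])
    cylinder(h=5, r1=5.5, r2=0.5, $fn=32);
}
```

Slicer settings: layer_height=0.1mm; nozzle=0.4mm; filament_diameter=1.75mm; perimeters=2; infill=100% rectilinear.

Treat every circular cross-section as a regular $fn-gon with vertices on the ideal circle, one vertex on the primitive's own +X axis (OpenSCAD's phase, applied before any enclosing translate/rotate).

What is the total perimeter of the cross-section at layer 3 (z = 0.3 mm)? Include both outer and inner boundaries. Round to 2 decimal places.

64.00 mm

At z = 0.3 mm: the cube is present — its section is the full 24×8 rectangle (perimeter 64.00 mm); the r=3.5 cylinder at (4.5, 13) contributes a regular 32-gon of circumradius 3.5 (perimeter = 2·32·3.500·sin(180°/32) = 21.96 mm); the 20.5×7.5 cube at (13, 8.5) contributes its full rectangle (perimeter 56.00 mm); the cone at (7, 10.5) does not reach this height (z outside [0.5, 5.5]); After the difference (first − rest): starting from the 24×8 cube, the r=3.5 cylinder at (4.5, 13) misses the remaining region (no effect); the 20.5×7.5 cube at (13, 8.5) misses the remaining region (no effect) — boundary = 64.00 mm. Overall, the cross-section is a single solid region. Total boundary length (outer) = 64.00 mm.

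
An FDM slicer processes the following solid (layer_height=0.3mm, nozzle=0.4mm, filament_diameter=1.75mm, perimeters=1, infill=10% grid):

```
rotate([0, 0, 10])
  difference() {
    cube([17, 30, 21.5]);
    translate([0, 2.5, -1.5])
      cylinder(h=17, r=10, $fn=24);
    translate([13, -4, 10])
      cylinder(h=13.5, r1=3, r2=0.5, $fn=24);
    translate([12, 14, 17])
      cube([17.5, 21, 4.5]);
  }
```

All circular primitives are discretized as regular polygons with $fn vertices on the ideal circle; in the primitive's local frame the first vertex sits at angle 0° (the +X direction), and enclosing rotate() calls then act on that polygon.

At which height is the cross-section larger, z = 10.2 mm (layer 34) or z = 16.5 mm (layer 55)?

layer 55 (z = 16.5 mm)

Layer 34 (z = 10.2): the cube (footprint 17×30) is included at this height (area 510.00 mm²); the cylinder at (0, 2.5): section is a regular 24-gon, circumradius r=10 (area = (24/2)·10.000²·sin(360°/24) = 310.58 mm²); the cone at (13, -4): at t=0.015 of its height the radius interpolates to r₁+(r₂−r₁)t = 2.963, giving a regular 24-gon of that circumradius (area = (24/2)·2.963²·sin(360°/24) = 27.27 mm²); the cube at (12, 14) does not reach this height (z outside [17, 21.5]); After the difference (first − rest): starting from the 17×30 cube (510.00 mm²), the r=10 cylinder at (0, 2.5) partially overlaps it — only the 102.23 mm² overlap (of its 310.58 mm²) is removed, clipping the outline; the cone at (13, -4) misses the remaining region (no effect) — area = 407.77 mm²; (rotated 10° about Z; rotation is an isometry so areas/perimeters/island counts are preserved). So its area = 407.77 mm². Layer 55 (z = 16.5): the 17×30 cube contributes its full rectangle (area 510.00 mm²); the cylinder at (0, 2.5) does not reach this height (z outside [-1.5, 15.5]); the cone at (13, -4) (r1=3→r2=0.5) has section circumradius 1.796 here — a regular 24-gon (area = (24/2)·1.796²·sin(360°/24) = 10.02 mm²); the cube at (12, 14) does not reach this height (z outside [17, 21.5]); After the difference (first − rest): starting from the 17×30 cube (510.00 mm²), the cone at (13, -4) misses the remaining region (no effect) — area = 510.00 mm²; (rotated 10° about Z; rotation is an isometry so areas/perimeters/island counts are preserved). So its area = 510.00 mm². Layer 55 is larger (510.00 vs 407.77 mm²).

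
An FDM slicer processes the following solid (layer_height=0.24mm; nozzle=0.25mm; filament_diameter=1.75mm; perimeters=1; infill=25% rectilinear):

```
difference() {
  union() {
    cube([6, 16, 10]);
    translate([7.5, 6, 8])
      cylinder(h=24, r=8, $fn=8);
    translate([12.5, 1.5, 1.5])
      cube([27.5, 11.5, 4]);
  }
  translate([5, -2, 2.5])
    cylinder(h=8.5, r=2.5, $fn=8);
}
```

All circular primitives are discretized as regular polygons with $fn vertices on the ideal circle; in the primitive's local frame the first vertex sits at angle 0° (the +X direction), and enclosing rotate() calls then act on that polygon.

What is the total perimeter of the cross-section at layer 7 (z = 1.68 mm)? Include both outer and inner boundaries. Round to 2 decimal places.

At z = 1.68 mm: the cube (footprint 6×16) is included at this height (perimeter 44.00 mm); the cylinder at (7.5, 6) does not reach this height (z outside [8, 32]); the 27.5×11.5 cube at (12.5, 1.5) contributes its full rectangle (perimeter 78.00 mm); Combining (union): the 2 present regions are separate (no shared area or edge), so areas and boundary lengths simply add and each stays a separate island — boundary = 122.00 mm; the cylinder at (5, -2) does not reach this height (z outside [2.5, 11]); Subtracting the remaining from the first: none of the subtracted shapes is present at this height, so that combined region is unchanged — boundary = 122.00 mm. Overall, the cross-section has 2 separate islands. Total boundary length (outer) = 122.00 mm.

122.00 mm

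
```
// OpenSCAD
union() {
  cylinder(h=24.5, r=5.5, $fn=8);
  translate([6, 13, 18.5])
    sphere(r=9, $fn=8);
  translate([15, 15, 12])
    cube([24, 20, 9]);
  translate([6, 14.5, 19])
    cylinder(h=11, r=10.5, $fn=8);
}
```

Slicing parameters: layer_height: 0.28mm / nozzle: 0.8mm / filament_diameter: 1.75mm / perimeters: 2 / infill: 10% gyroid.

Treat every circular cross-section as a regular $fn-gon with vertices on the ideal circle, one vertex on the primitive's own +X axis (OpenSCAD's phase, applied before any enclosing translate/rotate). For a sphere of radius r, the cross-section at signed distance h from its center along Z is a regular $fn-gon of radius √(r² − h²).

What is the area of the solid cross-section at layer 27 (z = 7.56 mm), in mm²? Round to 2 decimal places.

At z = 7.56 mm: the r=5.5 cylinder contributes a regular 8-gon of circumradius 5.5 (area = (8/2)·5.500²·sin(360°/8) = 85.56 mm²); the sphere at (6, 13) is not intersected at this z (|z−center|=10.940 > r=9); the cube at (15, 15) does not reach this height (z outside [12, 21]); the cylinder at (6, 14.5) is absent (z outside [19, 30]); Taking the union: only the r=5.5 cylinder is present, so the union is just that shape — area = 85.56 mm². Overall, the cross-section is a single solid region. Net area = 85.56 mm².

85.56 mm²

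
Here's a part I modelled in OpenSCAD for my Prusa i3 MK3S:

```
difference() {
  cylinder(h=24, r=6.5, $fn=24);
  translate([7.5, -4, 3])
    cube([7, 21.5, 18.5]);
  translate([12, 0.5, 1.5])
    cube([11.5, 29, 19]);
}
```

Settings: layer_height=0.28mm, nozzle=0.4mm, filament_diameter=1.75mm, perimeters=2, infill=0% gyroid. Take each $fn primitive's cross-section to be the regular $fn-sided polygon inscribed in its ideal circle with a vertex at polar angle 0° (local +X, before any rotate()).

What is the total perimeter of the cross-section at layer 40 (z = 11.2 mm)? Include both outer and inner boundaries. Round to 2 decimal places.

40.72 mm

At z = 11.2 mm: the r=6.5 cylinder gives a regular 24-gon of circumradius 6.5 (constant along its height) (perimeter = 2·24·6.500·sin(180°/24) = 40.72 mm); the 7×21.5 cube at (7.5, -4) contributes its full rectangle (perimeter 57.00 mm); the cube at (12, 0.5) is present — its section is the full 11.5×29 rectangle (perimeter 81.00 mm); Subtracting the remaining from the first: starting from the r=6.5 cylinder, the 7×21.5 cube at (7.5, -4) misses the remaining region (no effect); the 11.5×29 cube at (12, 0.5) misses the remaining region (no effect) — boundary = 40.72 mm. Overall, the cross-section is a single solid region. Total boundary length (outer) = 40.72 mm.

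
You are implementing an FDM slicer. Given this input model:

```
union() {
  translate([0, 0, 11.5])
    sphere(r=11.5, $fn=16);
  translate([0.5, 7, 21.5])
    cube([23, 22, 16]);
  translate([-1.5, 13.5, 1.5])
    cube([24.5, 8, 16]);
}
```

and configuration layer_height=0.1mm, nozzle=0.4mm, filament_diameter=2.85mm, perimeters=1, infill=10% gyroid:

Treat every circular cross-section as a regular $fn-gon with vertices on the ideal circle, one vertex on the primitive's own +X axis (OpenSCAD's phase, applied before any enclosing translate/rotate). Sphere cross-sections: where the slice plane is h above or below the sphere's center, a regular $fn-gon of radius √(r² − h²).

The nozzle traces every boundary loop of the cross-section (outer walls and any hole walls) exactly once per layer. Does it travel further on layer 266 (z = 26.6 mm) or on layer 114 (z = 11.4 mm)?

Layer 266 (z = 26.6): the sphere is absent (|z−center|=15.100 > r=11.5); the cube at (0.5, 7) (footprint 23×22) is included at this height (perimeter 90.00 mm); the cube at (-1.5, 13.5) is not intersected at this z (z outside [1.5, 17.5]); Merging all regions: only the 23×22 cube at (0.5, 7) is present, so the union is just that shape — boundary = 90.00 mm. So its perimeter = 90.00 mm. Layer 114 (z = 11.4): the r=11.5 sphere contributes a regular 16-gon of circumradius √(11.5²−0.1²) = 11.500 (perimeter = 2·16·11.500·sin(180°/16) = 71.79 mm); the cube at (0.5, 7) is absent (z outside [21.5, 37.5]); the cube at (-1.5, 13.5) (footprint 24.5×8) is included at this height (perimeter 65.00 mm); Combining (union): the 2 present regions are separate (no shared area or edge), so areas and boundary lengths simply add and each stays a separate island — boundary = 136.79 mm. So its perimeter = 136.79 mm. Layer 114 is larger (136.79 vs 90.00 mm).

layer 114 (z = 11.4 mm)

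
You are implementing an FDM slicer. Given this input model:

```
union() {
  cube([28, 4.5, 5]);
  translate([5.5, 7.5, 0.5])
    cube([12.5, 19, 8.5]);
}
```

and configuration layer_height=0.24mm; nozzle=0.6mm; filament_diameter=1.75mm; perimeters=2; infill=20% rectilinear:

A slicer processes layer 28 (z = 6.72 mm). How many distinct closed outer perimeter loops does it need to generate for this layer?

1

At z = 6.72 mm: the cube is not intersected at this z (z outside [0, 5]); the 12.5×19 cube at (5.5, 7.5) contributes its full rectangle; Merging all regions: only the 12.5×19 cube at (5.5, 7.5) is present, so the union is just that shape — 1 connected region. The result has 1 disconnected region.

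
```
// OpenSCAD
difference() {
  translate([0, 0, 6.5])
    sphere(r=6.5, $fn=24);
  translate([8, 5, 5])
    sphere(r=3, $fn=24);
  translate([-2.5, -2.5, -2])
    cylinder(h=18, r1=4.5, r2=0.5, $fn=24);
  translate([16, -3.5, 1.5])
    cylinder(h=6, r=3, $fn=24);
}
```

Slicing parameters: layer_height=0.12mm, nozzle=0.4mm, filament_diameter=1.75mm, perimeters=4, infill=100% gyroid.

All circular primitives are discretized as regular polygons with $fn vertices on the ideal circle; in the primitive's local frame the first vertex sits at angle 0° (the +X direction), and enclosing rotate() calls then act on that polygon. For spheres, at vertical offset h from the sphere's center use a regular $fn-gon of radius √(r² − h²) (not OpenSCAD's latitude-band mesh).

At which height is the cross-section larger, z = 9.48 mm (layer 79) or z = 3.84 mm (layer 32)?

Layer 79 (z = 9.48): the sphere: section is a regular 24-gon, circumradius = √(r²−h²) = √(6.5²−2.98²) = 5.777 (area = (24/2)·5.777²·sin(360°/24) = 103.64 mm²); the sphere at (8, 5) does not reach this height (|z−center|=4.480 > r=3); the cone at (-2.5, -2.5) (r1=4.5→r2=0.5) has section circumradius 1.949 here — a regular 24-gon (area = (24/2)·1.949²·sin(360°/24) = 11.80 mm²); the cylinder at (16, -3.5) is not intersected at this z (z outside [1.5, 7.5]); Subtracting the remaining from the first: starting from the r=6.5 sphere (103.64 mm²), the cone at (-2.5, -2.5) lies wholly inside it (removes its full 11.80 mm² and its 12.21 mm outline becomes a hole wall) — area = 91.84 mm². So its area = 91.84 mm². Layer 32 (z = 3.84): the r=6.5 sphere contributes a regular 24-gon of circumradius √(6.5²−2.66²) = 5.931 (area = (24/2)·5.931²·sin(360°/24) = 109.25 mm²); the r=3 sphere at (8, 5) contributes a regular 24-gon of circumradius √(3²−1.16²) = 2.767 (area = (24/2)·2.767²·sin(360°/24) = 23.77 mm²); the cone at (-2.5, -2.5) contributes a regular 24-gon of circumradius 3.202 (interpolated between r1=4.5 and r2=0.5 at t=0.324) (area = (24/2)·3.202²·sin(360°/24) = 31.85 mm²); the r=3 cylinder at (16, -3.5) gives a regular 24-gon of circumradius 3 (constant along its height) (area = (24/2)·3.000²·sin(360°/24) = 27.95 mm²); Subtracting the remaining from the first: starting from the r=6.5 sphere (109.25 mm²), the r=3 sphere at (8, 5) misses the remaining region (no effect); the cone at (-2.5, -2.5) partially overlaps it — only the 28.62 mm² overlap (of its 31.85 mm²) is removed, clipping the outline; the r=3 cylinder at (16, -3.5) misses the remaining region (no effect) — area = 80.62 mm². So its area = 80.62 mm². Layer 79 is larger (91.84 vs 80.62 mm²).

layer 79 (z = 9.48 mm)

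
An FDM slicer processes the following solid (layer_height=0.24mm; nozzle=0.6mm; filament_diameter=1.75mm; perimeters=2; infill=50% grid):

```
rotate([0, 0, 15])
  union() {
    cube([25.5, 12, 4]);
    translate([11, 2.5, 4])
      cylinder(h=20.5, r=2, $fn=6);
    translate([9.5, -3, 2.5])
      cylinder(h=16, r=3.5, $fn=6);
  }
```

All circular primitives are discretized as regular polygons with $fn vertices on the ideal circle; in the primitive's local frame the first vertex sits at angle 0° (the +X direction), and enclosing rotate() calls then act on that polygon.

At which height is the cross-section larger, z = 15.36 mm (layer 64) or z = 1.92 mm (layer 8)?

Layer 64 (z = 15.36): the cube is absent (z outside [0, 4]); the r=2 cylinder at (11, 2.5) gives a regular 6-gon of circumradius 2 (constant along its height) (area = (6/2)·2.000²·sin(360°/6) = 10.39 mm²); the r=3.5 cylinder at (9.5, -3) contributes a regular 6-gon of circumradius 3.5 (area = (6/2)·3.500²·sin(360°/6) = 31.83 mm²); Combining (union): the 2 present regions are separate (no shared area or edge), so areas and boundary lengths simply add and each stays a separate island — area = 42.22 mm²; (whole slice rotated 15° about Z — lengths, areas and connectivity unchanged). So its area = 42.22 mm². Layer 8 (z = 1.92): the cube is present — its section is the full 25.5×12 rectangle (area 306.00 mm²); the cylinder at (11, 2.5) is not intersected at this z (z outside [4, 24.5]); the cylinder at (9.5, -3) is not intersected at this z (z outside [2.5, 18.5]); Taking the union: only the 25.5×12 cube is present, so the union is just that shape — area = 306.00 mm²; (rotated 15° about Z; rotation is an isometry so areas/perimeters/island counts are preserved). So its area = 306.00 mm². Layer 8 is larger (306.00 vs 42.22 mm²).

layer 8 (z = 1.92 mm)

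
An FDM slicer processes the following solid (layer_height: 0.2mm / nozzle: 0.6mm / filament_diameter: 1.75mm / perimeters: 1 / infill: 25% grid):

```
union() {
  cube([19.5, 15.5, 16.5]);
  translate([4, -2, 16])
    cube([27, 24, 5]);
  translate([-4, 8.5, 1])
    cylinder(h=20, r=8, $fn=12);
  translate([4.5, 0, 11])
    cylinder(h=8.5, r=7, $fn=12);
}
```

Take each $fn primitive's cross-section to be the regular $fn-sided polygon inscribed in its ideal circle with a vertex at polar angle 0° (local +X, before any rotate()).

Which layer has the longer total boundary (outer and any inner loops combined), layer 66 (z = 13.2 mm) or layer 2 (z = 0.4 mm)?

layer 66 (z = 13.2 mm)

Layer 66 (z = 13.2): the cube is present — its section is the full 19.5×15.5 rectangle (perimeter 70.00 mm); the cube at (4, -2) does not reach this height (z outside [16, 21]); the r=8 cylinder at (-4, 8.5) gives a regular 12-gon of circumradius 8 (constant along its height) (perimeter = 2·12·8.000·sin(180°/12) = 49.69 mm); the r=7 cylinder at (4.5, 0) contributes a regular 12-gon of circumradius 7 (perimeter = 2·12·7.000·sin(180°/12) = 43.48 mm); Combining (union): the regions partially overlap (shared area 106.81 mm²), so the edge portions inside another operand are dropped and the merged outline is re-measured after clipping — boundary = 96.63 mm. So its perimeter = 96.63 mm. Layer 2 (z = 0.4): the cube is present — its section is the full 19.5×15.5 rectangle (perimeter 70.00 mm); the cube at (4, -2) does not reach this height (z outside [16, 21]); the cylinder at (-4, 8.5) is not intersected at this z (z outside [1, 21]); the cylinder at (4.5, 0) is absent (z outside [11, 19.5]); Taking the union: only the 19.5×15.5 cube is present, so the union is just that shape — boundary = 70.00 mm. So its perimeter = 70.00 mm. Layer 66 is larger (96.63 vs 70.00 mm).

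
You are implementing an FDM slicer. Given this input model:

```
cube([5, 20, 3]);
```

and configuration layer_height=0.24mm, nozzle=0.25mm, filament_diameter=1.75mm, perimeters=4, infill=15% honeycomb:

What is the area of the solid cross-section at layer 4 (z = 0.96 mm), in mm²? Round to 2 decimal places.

100.00 mm²

At z = 0.96 mm: the 5×20 cube contributes its full rectangle (area 100.00 mm²). Overall, the cross-section is a single solid region. Net area = 100.00 mm².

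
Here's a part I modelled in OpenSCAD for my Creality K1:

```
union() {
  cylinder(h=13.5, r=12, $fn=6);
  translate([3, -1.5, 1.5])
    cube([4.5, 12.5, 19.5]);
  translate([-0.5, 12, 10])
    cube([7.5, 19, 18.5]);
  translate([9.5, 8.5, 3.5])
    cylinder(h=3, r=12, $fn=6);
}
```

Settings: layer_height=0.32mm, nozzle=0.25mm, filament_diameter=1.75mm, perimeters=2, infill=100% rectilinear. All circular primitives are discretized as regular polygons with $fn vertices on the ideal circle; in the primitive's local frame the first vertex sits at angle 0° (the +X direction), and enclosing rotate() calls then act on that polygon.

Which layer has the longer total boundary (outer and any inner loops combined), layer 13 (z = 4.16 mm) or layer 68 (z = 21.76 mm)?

layer 13 (z = 4.16 mm)

Layer 13 (z = 4.16): the r=12 cylinder gives a regular 6-gon of circumradius 12 (constant along its height) (perimeter = 2·6·12.000·sin(180°/6) = 72.00 mm); the 4.5×12.5 cube at (3, -1.5) contributes its full rectangle (perimeter 34.00 mm); the cube at (-0.5, 12) does not reach this height (z outside [10, 28.5]); the r=12 cylinder at (9.5, 8.5) gives a regular 6-gon of circumradius 12 (constant along its height) (perimeter = 2·6·12.000·sin(180°/6) = 72.00 mm); Merging all regions: the regions partially overlap (shared area 169.96 mm²), so the edge portions inside another operand are dropped and the merged outline is re-measured after clipping — boundary = 100.81 mm. So its perimeter = 100.81 mm. Layer 68 (z = 21.76): the cylinder is not intersected at this z (z outside [0, 13.5]); the cube at (3, -1.5) does not reach this height (z outside [1.5, 21]); the 7.5×19 cube at (-0.5, 12) contributes its full rectangle (perimeter 53.00 mm); the cylinder at (9.5, 8.5) is not intersected at this z (z outside [3.5, 6.5]); Merging all regions: only the 7.5×19 cube at (-0.5, 12) is present, so the union is just that shape — boundary = 53.00 mm. So its perimeter = 53.00 mm. Layer 13 is larger (100.81 vs 53.00 mm).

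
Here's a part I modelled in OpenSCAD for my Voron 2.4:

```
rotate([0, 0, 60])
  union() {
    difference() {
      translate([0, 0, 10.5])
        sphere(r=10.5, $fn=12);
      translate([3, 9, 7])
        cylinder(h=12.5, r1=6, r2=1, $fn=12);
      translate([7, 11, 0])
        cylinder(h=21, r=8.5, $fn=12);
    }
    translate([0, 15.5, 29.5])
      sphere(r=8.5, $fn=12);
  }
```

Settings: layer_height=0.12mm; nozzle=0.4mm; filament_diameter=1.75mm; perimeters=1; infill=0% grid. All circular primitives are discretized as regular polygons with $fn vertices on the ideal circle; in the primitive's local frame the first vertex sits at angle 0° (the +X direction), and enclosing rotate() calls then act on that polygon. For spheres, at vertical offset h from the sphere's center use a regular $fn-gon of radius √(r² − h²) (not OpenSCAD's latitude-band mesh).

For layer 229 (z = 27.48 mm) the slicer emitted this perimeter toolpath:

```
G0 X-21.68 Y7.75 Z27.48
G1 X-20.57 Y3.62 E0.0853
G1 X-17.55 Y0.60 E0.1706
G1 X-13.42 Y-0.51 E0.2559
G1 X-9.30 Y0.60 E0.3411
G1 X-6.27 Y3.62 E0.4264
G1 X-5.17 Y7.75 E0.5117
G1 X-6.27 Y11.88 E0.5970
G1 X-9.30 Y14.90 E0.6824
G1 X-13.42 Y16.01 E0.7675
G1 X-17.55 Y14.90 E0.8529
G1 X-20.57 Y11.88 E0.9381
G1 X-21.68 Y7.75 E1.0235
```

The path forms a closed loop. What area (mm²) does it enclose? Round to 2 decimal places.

Apply the shoelace formula to the sequence of (X, Y) vertices; enclosed area = 204.50 mm².

204.50 mm²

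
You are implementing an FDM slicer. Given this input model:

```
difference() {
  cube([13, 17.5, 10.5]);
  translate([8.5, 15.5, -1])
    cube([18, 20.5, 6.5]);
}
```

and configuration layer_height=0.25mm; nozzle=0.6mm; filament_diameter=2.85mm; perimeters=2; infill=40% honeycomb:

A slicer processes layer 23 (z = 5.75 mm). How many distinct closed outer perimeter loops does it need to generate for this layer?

1

At z = 5.75 mm: the cube (footprint 13×17.5) is included at this height; the cube at (8.5, 15.5) is not intersected at this z (z outside [-1, 5.5]); After the difference (first − rest): none of the subtracted shapes is present at this height, so the 13×17.5 cube is unchanged — 1 connected region. The result has 1 disconnected region.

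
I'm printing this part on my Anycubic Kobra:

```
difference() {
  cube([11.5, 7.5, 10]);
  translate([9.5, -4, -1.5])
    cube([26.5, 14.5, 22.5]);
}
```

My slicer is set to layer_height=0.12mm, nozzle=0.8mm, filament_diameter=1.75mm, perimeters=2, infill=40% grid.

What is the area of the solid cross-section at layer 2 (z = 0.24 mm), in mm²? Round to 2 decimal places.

At z = 0.24 mm: the cube is present — its section is the full 11.5×7.5 rectangle (area 86.25 mm²); the cube at (9.5, -4) is present — its section is the full 26.5×14.5 rectangle (area 384.25 mm²); After the difference (first − rest): starting from the 11.5×7.5 cube (86.25 mm²), the 26.5×14.5 cube at (9.5, -4) partially overlaps it — only the 15.00 mm² overlap (of its 384.25 mm²) is removed, clipping the outline — area = 71.25 mm². Overall, the cross-section is a single solid region. Net area = 71.25 mm².

71.25 mm²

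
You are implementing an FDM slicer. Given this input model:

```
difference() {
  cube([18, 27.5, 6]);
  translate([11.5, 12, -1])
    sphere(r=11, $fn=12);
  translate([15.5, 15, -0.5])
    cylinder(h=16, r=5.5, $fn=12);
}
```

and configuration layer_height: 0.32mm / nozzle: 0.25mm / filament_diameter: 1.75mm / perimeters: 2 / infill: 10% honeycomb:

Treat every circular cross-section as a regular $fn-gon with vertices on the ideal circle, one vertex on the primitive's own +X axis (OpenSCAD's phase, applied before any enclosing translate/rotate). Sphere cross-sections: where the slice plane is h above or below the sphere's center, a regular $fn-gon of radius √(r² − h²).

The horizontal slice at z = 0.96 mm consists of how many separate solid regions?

At z = 0.96 mm: the cube (footprint 18×27.5) is included at this height; the r=11 sphere at (11.5, 12) contributes a regular 12-gon of circumradius √(11²−1.96²) = 10.824; the r=5.5 cylinder at (15.5, 15) contributes a regular 12-gon of circumradius 5.5; Subtracting the remaining from the first: starting from the 18×27.5 cube, the r=11 sphere at (11.5, 12) partially overlaps it — only the 304.26 mm² overlap (of its 351.48 mm²) is removed, clipping the outline; the r=5.5 cylinder at (15.5, 15) misses the remaining region (no effect) — 1 connected region. The result has 1 disconnected region.

1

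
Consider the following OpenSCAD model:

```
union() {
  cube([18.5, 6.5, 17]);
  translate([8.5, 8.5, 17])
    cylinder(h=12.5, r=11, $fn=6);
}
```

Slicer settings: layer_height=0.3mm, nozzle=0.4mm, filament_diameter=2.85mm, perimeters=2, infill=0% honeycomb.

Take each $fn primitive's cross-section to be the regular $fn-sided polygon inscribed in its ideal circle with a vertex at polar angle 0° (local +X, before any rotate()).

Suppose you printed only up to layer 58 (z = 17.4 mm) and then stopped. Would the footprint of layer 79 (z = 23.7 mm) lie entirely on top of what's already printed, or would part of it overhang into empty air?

Compare the two slices. At z = 17.4: the cube is absent (z outside [0, 17]); the r=11 cylinder at (8.5, 8.5) contributes a regular 6-gon of circumradius 11 (area = (6/2)·11.000²·sin(360°/6) = 314.37 mm²); Combining (union): only the r=11 cylinder at (8.5, 8.5) is present, so the union is just that shape — area = 314.37 mm². At z = 23.7: the cube is absent (z outside [0, 17]); the r=11 cylinder at (8.5, 8.5) contributes a regular 6-gon of circumradius 11 (area = (6/2)·11.000²·sin(360°/6) = 314.37 mm²); Merging all regions: only the r=11 cylinder at (8.5, 8.5) is present, so the union is just that shape — area = 314.37 mm². Checking containment: the cross-section at z = 23.7 is a subset of the cross-section at z = 17.4.

entirely on top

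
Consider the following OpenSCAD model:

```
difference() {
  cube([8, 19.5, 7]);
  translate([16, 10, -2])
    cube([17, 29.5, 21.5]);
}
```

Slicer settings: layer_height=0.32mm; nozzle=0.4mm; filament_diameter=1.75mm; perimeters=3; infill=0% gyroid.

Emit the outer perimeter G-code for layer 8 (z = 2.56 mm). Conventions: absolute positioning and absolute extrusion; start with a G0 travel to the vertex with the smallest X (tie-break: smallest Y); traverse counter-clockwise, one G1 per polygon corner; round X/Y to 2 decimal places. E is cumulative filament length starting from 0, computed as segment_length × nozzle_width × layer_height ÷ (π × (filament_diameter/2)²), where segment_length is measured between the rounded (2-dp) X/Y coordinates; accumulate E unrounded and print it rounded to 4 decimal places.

G0 X0.00 Y0.00 Z2.56
G1 X8.00 Y0.00 E0.4257
G1 X8.00 Y19.50 E1.4634
G1 X0.00 Y19.50 E1.8892
G1 X0.00 Y0.00 E2.9269

At z = 2.56 mm: the cube is present — its section is the full 8×19.5 rectangle; the 17×29.5 cube at (16, 10) contributes its full rectangle; Taking the first minus the rest: starting from the 8×19.5 cube, the 17×29.5 cube at (16, 10) misses the remaining region (no effect) — 1 connected region. The outline is a single polygon with 4 vertices. Extrusion per mm of travel: 0.4 × 0.32 / (π × 0.875²) = 0.053216. Accumulating E over each segment gives final E = 2.9269.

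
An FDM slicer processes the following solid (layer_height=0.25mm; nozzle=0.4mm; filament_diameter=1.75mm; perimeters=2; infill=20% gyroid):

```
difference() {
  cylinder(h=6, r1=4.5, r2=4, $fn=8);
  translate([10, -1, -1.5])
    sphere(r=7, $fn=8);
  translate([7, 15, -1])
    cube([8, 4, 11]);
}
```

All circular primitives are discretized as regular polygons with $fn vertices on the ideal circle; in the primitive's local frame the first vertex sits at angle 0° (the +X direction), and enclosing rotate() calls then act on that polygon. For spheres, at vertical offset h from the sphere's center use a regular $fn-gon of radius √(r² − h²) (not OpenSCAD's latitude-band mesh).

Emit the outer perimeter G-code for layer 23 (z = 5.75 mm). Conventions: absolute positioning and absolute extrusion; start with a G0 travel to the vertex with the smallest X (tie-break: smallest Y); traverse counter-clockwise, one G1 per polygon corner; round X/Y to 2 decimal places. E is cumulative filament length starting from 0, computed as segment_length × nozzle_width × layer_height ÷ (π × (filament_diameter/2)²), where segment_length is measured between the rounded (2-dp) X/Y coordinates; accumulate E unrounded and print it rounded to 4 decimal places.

At z = 5.75 mm: the cone contributes a regular 8-gon of circumradius 4.021 (interpolated between r1=4.5 and r2=4 at t=0.958); the sphere at (10, -1) is absent (|z−center|=7.250 > r=7); the cube at (7, 15) (footprint 8×4) is included at this height; Subtracting the remaining from the first: starting from the cone, the 8×4 cube at (7, 15) misses the remaining region (no effect) — 1 connected region. The outline is a single polygon with 8 vertices. Extrusion per mm of travel: 0.4 × 0.25 / (π × 0.875²) = 0.041575. Accumulating E over each segment gives final E = 1.0229.

G0 X-4.02 Y0.00 Z5.75
G1 X-2.84 Y-2.84 E0.1279
G1 X0.00 Y-4.02 E0.2557
G1 X2.84 Y-2.84 E0.3836
G1 X4.02 Y0.00 E0.5114
G1 X2.84 Y2.84 E0.6393
G1 X0.00 Y4.02 E0.7672
G1 X-2.84 Y2.84 E0.8950
G1 X-4.02 Y0.00 E1.0229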